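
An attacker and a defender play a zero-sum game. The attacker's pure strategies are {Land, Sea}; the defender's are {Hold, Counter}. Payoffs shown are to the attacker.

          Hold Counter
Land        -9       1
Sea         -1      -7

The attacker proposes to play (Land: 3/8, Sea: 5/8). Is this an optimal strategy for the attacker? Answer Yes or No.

Yes

Against Hold this mix gives (3/8)·(-9) + (5/8)·(-1) = -4.
Against Counter this mix gives (3/8)·1 + (5/8)·(-7) = -4.
All of the defender's active replies (Hold, Counter) yield -4, and no column does worse for the attacker. The mix makes the defender indifferent and guarantees -4, so it is optimal.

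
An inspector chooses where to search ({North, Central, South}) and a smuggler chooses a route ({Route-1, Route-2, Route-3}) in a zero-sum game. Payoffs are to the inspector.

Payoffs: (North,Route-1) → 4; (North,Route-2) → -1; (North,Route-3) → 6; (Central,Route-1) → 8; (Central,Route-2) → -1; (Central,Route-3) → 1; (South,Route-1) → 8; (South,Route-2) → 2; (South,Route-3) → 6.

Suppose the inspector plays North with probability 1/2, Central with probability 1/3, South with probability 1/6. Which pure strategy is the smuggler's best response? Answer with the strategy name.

If the smuggler plays Route-1, the inspector's expected payoff is (1/2)·4 + (1/3)·8 + (1/6)·8 = 6.
If the smuggler plays Route-2, the inspector's expected payoff is (1/2)·(-1) + (1/3)·(-1) + (1/6)·2 = -1/2.
If the smuggler plays Route-3, the inspector's expected payoff is (1/2)·6 + (1/3)·1 + (1/6)·6 = 13/3.
The smuggler minimizes the inspector's payoff; the smallest is -1/2, so the best response is Route-2.

Route-2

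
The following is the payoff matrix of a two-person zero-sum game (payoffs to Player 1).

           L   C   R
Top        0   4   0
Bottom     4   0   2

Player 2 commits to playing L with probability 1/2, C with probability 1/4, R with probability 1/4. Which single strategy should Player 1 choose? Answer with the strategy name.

Expected payoff of Top: (1/2)·0 + (1/4)·4 + (1/4)·0 = 1.
Expected payoff of Bottom: (1/2)·4 + (1/4)·0 + (1/4)·2 = 5/2.
The largest is 5/2, so Player 1's best response is Bottom.

Bottom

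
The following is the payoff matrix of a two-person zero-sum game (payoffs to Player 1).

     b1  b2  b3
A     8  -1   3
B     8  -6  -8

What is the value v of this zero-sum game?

Row minima: A → -1, B → -8; maximin = -1.
Column maxima: b1 → 8, b2 → -1, b3 → 3; minimax = -1.
Since maximin = minimax = -1, there is a saddle point and the value is -1.

-1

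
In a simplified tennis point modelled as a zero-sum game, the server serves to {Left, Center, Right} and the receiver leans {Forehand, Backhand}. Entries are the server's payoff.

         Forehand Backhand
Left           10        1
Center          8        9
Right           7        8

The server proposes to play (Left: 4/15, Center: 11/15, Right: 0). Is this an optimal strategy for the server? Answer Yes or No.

No

Against Forehand this mix gives (4/15)·10 + (11/15)·8 = 128/15.
Against Backhand this mix gives (4/15)·1 + (11/15)·9 = 103/15.
The receiver will play Backhand, holding the server to 103/15. Shifting weight toward the row that does better against Backhand would raise this floor (the equalizing mix achieves 41/5 against both Backhand and Forehand), so the proposed strategy is not optimal.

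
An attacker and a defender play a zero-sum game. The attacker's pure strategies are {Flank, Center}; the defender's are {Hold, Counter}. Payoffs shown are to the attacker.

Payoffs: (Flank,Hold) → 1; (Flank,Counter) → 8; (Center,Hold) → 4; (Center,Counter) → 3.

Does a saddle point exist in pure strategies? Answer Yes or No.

Row minima: Flank → 1, Center → 3; maximin = 3.
Column maxima: Hold → 4, Counter → 8; minimax = 4.
3 ≠ 4, so no pure-strategy equilibrium exists.

No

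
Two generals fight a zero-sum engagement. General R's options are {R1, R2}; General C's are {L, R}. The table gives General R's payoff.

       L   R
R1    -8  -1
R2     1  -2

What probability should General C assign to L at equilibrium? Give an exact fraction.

1/10

Row minima: R1 → -8, R2 → -2; maximin = -2.
Column maxima: L → 1, R → -1; minimax = -1.
-2 ≠ -1, so there is no saddle point; optimal play is mixed.
Let General R play R1 with probability p. Expected payoff against L: (-8)p + 1(1−p) = −9p + 1; against R: (-1)p + (-2)(1−p) = p − 2.
Setting these equal: −9p + 1 = p − 2 ⇒ −10p = -3 ⇒ p = 3/10, and the value is (-9)·(3/10) + 1 = -17/10.
For General C: with q = P(L), equating R1's and R2's payoffs gives −7q − 1 = 3q − 2 ⇒ q = 1/10.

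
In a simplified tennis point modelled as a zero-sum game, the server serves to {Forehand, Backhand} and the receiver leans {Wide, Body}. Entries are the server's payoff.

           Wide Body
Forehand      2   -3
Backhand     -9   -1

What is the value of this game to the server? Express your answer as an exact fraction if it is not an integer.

-29/13

Row minima: Forehand → -3, Backhand → -9; maximin = -3.
Column maxima: Wide → 2, Body → -1; minimax = -1.
-3 ≠ -1, so there is no saddle point; optimal play is mixed.
Let the server play Forehand with probability p. Expected payoff against Wide: 2p + (-9)(1−p) = 11p − 9; against Body: (-3)p + (-1)(1−p) = −2p − 1.
Setting these equal: 11p − 9 = −2p − 1 ⇒ 13p = 8 ⇒ p = 8/13, and the value is (11)·(8/13) − 9 = -29/13.
For the receiver: with q = P(Wide), equating Forehand's and Backhand's payoffs gives 5q − 3 = −8q − 1 ⇒ q = 2/13.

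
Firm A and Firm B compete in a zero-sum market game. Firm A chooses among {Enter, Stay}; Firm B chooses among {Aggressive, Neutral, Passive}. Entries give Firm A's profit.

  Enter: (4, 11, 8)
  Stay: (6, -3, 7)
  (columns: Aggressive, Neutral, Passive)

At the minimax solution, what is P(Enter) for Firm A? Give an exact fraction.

9/16

Row minima: Enter → 4, Stay → -3; maximin = 4.
Column maxima: Aggressive → 6, Neutral → 11, Passive → 8; minimax = 6.
4 ≠ 6, so there is no saddle point; optimal play is mixed.
Passive is strictly dominated by Aggressive (it gives Firm A strictly more in every row), so Firm B never plays it.
On the remaining 2×2 (Enter, Stay vs Aggressive, Neutral):
Let Firm A play Enter with probability p. Expected payoff against Aggressive: 4p + 6(1−p) = −2p + 6; against Neutral: 11p + (-3)(1−p) = 14p − 3.
Setting these equal: −2p + 6 = 14p − 3 ⇒ −16p = -9 ⇒ p = 9/16, and the value is (-2)·(9/16) + 6 = 39/8.
For Firm B: with q = P(Aggressive), equating Enter's and Stay's payoffs gives −7q + 11 = 9q − 3 ⇒ q = 7/8.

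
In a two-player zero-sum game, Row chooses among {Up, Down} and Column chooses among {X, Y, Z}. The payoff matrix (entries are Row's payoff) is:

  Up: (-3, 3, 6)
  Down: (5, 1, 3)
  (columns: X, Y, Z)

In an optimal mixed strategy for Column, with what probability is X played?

Row minima: Up → -3, Down → 1; maximin = 1.
Column maxima: X → 5, Y → 3, Z → 6; minimax = 3.
1 ≠ 3, so there is no saddle point; optimal play is mixed.
Z is strictly dominated by Y (it gives Row strictly more in every row), so Column never plays it.
On the remaining 2×2 (Up, Down vs X, Y):
Let Row play Up with probability p. Expected payoff against X: (-3)p + 5(1−p) = −8p + 5; against Y: 3p + 1(1−p) = 2p + 1.
Setting these equal: −8p + 5 = 2p + 1 ⇒ −10p = -4 ⇒ p = 2/5, and the value is (-8)·(2/5) + 5 = 9/5.
For Column: with q = P(X), equating Up's and Down's payoffs gives −6q + 3 = 4q + 1 ⇒ q = 1/5.

1/5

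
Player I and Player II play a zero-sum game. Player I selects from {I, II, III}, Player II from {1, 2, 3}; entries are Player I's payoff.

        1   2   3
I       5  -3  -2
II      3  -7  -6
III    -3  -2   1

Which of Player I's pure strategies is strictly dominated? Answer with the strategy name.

II

I gives a strictly higher payoff than II against every column: 5 > 3, -3 > -7, -2 > -6.
So II is strictly dominated and Player I never plays it.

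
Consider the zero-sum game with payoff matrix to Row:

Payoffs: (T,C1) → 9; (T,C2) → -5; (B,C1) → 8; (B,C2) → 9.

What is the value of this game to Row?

Row minima: T → -5, B → 8; maximin = 8.
Column maxima: C1 → 9, C2 → 9; minimax = 9.
8 ≠ 9, so there is no saddle point; optimal play is mixed.
Let Row play T with probability p. Expected payoff against C1: 9p + 8(1−p) = p + 8; against C2: (-5)p + 9(1−p) = −14p + 9.
Setting these equal: p + 8 = −14p + 9 ⇒ 15p = 1 ⇒ p = 1/15, and the value is (1)·(1/15) + 8 = 121/15.
For Column: with q = P(C1), equating T's and B's payoffs gives 14q − 5 = −q + 9 ⇒ q = 14/15.

121/15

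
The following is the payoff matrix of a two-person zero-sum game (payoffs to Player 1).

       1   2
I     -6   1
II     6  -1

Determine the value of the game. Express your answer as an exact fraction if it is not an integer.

Row minima: I → -6, II → -1; maximin = -1.
Column maxima: 1 → 6, 2 → 1; minimax = 1.
-1 ≠ 1, so there is no saddle point; optimal play is mixed.
Let Player 1 play I with probability p. Expected payoff against 1: (-6)p + 6(1−p) = −12p + 6; against 2: 1p + (-1)(1−p) = 2p − 1.
Setting these equal: −12p + 6 = 2p − 1 ⇒ −14p = -7 ⇒ p = 1/2, and the value is (-12)·(1/2) + 6 = 0.
For Player 2: with q = P(1), equating I's and II's payoffs gives −7q + 1 = 7q − 1 ⇒ q = 1/7.

0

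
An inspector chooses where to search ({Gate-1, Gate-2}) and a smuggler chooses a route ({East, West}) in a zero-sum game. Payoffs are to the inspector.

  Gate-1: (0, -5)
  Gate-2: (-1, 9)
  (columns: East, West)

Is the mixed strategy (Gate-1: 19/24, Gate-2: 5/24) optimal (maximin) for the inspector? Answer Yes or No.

No

Against East this mix gives (19/24)·0 + (5/24)·(-1) = -5/24.
Against West this mix gives (19/24)·(-5) + (5/24)·9 = -25/12.
The smuggler will play West, holding the inspector to -25/12. Shifting weight toward the row that does better against West would raise this floor (the equalizing mix achieves -1/3 against both West and East), so the proposed strategy is not optimal.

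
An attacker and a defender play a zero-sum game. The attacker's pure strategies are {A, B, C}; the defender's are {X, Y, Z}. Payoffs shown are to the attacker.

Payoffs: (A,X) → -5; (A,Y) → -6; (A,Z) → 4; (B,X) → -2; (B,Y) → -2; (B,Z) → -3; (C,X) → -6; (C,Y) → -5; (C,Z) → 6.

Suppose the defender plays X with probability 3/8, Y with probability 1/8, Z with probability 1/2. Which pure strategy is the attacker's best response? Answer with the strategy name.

C

Expected payoff of A: (3/8)·(-5) + (1/8)·(-6) + (1/2)·4 = -5/8.
Expected payoff of B: (3/8)·(-2) + (1/8)·(-2) + (1/2)·(-3) = -5/2.
Expected payoff of C: (3/8)·(-6) + (1/8)·(-5) + (1/2)·6 = 1/8.
The largest is 1/8, so the attacker's best response is C.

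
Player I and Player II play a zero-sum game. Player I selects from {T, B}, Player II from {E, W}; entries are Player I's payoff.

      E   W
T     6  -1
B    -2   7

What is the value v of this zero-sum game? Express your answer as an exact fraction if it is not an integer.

5/2

Row minima: T → -1, B → -2; maximin = -1.
Column maxima: E → 6, W → 7; minimax = 6.
-1 ≠ 6, so there is no saddle point; optimal play is mixed.
Let Player I play T with probability p. Expected payoff against E: 6p + (-2)(1−p) = 8p − 2; against W: (-1)p + 7(1−p) = −8p + 7.
Setting these equal: 8p − 2 = −8p + 7 ⇒ 16p = 9 ⇒ p = 9/16, and the value is (8)·(9/16) − 2 = 5/2.
For Player II: with q = P(E), equating T's and B's payoffs gives 7q − 1 = −9q + 7 ⇒ q = 1/2.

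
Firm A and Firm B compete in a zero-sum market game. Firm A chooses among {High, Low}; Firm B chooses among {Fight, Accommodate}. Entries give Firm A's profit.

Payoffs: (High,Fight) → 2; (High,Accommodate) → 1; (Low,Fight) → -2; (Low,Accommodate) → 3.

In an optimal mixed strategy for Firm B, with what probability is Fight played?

1/3

Row minima: High → 1, Low → -2; maximin = 1.
Column maxima: Fight → 2, Accommodate → 3; minimax = 2.
1 ≠ 2, so there is no saddle point; optimal play is mixed.
Let Firm A play High with probability p. Expected payoff against Fight: 2p + (-2)(1−p) = 4p − 2; against Accommodate: 1p + 3(1−p) = −2p + 3.
Setting these equal: 4p − 2 = −2p + 3 ⇒ 6p = 5 ⇒ p = 5/6, and the value is (4)·(5/6) − 2 = 4/3.
For Firm B: with q = P(Fight), equating High's and Low's payoffs gives q + 1 = −5q + 3 ⇒ q = 1/3.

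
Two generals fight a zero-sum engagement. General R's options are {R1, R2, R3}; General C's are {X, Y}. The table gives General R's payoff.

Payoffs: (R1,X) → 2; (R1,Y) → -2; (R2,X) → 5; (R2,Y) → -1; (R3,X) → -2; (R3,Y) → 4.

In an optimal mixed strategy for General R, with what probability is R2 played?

1/2

Row minima: R1 → -2, R2 → -1, R3 → -2; maximin = -1.
Column maxima: X → 5, Y → 4; minimax = 4.
-1 ≠ 4, so there is no saddle point; optimal play is mixed.
R1 is strictly dominated by R2, so General R never plays it.
On the remaining 2×2 (R2, R3 vs X, Y):
Let General R play R2 with probability p. Expected payoff against X: 5p + (-2)(1−p) = 7p − 2; against Y: (-1)p + 4(1−p) = −5p + 4.
Setting these equal: 7p − 2 = −5p + 4 ⇒ 12p = 6 ⇒ p = 1/2, and the value is (7)·(1/2) − 2 = 3/2.
For General C: with q = P(X), equating R2's and R3's payoffs gives 6q − 1 = −6q + 4 ⇒ q = 5/12.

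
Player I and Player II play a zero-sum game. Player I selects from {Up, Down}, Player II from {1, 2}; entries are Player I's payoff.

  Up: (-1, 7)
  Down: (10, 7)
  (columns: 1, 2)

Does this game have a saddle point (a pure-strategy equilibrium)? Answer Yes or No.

Yes

Row minima: Up → -1, Down → 7; maximin = 7.
Column maxima: 1 → 10, 2 → 7; minimax = 7.
maximin = minimax = 7, so a saddle point exists.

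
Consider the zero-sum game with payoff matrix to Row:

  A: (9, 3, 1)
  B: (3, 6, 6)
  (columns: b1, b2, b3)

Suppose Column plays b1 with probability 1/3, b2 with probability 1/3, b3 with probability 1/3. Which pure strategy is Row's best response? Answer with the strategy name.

B

Expected payoff of A: (1/3)·9 + (1/3)·3 + (1/3)·1 = 13/3.
Expected payoff of B: (1/3)·3 + (1/3)·6 + (1/3)·6 = 5.
The largest is 5, so Row's best response is B.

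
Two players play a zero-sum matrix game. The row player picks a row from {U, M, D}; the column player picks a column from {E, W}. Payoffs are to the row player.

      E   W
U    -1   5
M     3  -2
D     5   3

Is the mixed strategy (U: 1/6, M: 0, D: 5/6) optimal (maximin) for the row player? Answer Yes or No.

No

Against E this mix gives (1/6)·(-1) + (5/6)·5 = 4.
Against W this mix gives (1/6)·5 + (5/6)·3 = 10/3.
The column player will play W, holding the row player to 10/3. Shifting weight toward the row that does better against W would raise this floor (the equalizing mix achieves 7/2 against both W and E), so the proposed strategy is not optimal.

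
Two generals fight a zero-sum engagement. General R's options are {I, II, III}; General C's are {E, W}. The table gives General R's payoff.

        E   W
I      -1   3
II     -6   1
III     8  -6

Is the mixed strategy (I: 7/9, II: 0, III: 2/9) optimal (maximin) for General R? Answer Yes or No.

Against E this mix gives (7/9)·(-1) + (2/9)·8 = 1.
Against W this mix gives (7/9)·3 + (2/9)·(-6) = 1.
All of General C's active replies (E, W) yield 1, and no column does worse for General R. The mix makes General C indifferent and guarantees 1, so it is optimal.

Yes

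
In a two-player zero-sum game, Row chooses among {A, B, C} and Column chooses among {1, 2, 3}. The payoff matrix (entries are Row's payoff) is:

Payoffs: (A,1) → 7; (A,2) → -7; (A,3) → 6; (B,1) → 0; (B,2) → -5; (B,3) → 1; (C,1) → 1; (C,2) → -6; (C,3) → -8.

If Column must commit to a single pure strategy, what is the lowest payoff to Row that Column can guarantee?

Column maxima: 1 → 7, 2 → -5, 3 → 6.
The smallest of these is -5.

-5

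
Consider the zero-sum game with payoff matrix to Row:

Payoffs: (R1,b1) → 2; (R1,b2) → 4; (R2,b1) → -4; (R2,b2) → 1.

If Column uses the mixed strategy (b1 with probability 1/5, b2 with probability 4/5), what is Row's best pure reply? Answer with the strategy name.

Expected payoff of R1: (1/5)·2 + (4/5)·4 = 18/5.
Expected payoff of R2: (1/5)·(-4) + (4/5)·1 = 0.
The largest is 18/5, so Row's best response is R1.

R1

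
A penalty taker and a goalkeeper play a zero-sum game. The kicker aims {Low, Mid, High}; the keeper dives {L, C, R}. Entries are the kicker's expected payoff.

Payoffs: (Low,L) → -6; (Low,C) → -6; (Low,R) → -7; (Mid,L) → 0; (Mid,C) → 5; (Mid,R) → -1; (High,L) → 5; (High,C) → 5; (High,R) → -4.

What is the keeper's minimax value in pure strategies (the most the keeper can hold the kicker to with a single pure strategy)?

-1

Column maxima: L → 5, C → 5, R → -1.
The smallest of these is -1.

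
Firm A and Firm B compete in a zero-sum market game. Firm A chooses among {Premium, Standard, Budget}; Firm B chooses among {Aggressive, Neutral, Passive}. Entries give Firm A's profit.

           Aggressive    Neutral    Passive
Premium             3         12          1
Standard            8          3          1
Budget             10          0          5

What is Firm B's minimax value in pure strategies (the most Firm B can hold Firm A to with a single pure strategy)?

5

Column maxima: Aggressive → 10, Neutral → 12, Passive → 5.
The smallest of these is 5.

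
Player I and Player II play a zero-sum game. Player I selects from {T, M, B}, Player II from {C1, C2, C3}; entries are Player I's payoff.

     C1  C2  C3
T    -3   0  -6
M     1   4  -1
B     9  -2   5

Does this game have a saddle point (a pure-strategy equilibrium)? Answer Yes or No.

Row minima: T → -6, M → -1, B → -2; maximin = -1.
Column maxima: C1 → 9, C2 → 4, C3 → 5; minimax = 4.
-1 ≠ 4, so no pure-strategy equilibrium exists.

No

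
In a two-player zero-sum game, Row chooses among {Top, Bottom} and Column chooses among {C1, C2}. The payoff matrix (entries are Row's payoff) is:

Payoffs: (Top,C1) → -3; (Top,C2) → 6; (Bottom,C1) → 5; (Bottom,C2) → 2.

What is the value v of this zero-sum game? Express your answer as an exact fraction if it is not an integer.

3

Row minima: Top → -3, Bottom → 2; maximin = 2.
Column maxima: C1 → 5, C2 → 6; minimax = 5.
2 ≠ 5, so there is no saddle point; optimal play is mixed.
Let Row play Top with probability p. Expected payoff against C1: (-3)p + 5(1−p) = −8p + 5; against C2: 6p + 2(1−p) = 4p + 2.
Setting these equal: −8p + 5 = 4p + 2 ⇒ −12p = -3 ⇒ p = 1/4, and the value is (-8)·(1/4) + 5 = 3.
For Column: with q = P(C1), equating Top's and Bottom's payoffs gives −9q + 6 = 3q + 2 ⇒ q = 1/3.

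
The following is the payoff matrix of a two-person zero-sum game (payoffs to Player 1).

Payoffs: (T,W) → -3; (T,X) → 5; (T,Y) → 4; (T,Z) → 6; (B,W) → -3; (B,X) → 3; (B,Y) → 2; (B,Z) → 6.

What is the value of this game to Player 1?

-3

Row minima: T → -3, B → -3; maximin = -3.
Column maxima: W → -3, X → 5, Y → 4, Z → 6; minimax = -3.
Since maximin = minimax = -3, there is a saddle point and the value is -3.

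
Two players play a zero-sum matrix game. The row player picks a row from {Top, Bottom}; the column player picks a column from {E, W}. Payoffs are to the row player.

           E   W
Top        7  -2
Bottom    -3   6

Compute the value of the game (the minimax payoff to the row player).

Row minima: Top → -2, Bottom → -3; maximin = -2.
Column maxima: E → 7, W → 6; minimax = 6.
-2 ≠ 6, so there is no saddle point; optimal play is mixed.
Let the row player play Top with probability p. Expected payoff against E: 7p + (-3)(1−p) = 10p − 3; against W: (-2)p + 6(1−p) = −8p + 6.
Setting these equal: 10p − 3 = −8p + 6 ⇒ 18p = 9 ⇒ p = 1/2, and the value is (10)·(1/2) − 3 = 2.
For the column player: with q = P(E), equating Top's and Bottom's payoffs gives 9q − 2 = −9q + 6 ⇒ q = 4/9.

2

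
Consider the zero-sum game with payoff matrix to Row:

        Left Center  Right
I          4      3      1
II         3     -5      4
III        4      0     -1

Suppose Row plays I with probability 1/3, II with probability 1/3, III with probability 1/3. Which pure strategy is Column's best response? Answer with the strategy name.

If Column plays Left, Row's expected payoff is (1/3)·4 + (1/3)·3 + (1/3)·4 = 11/3.
If Column plays Center, Row's expected payoff is (1/3)·3 + (1/3)·(-5) + (1/3)·0 = -2/3.
If Column plays Right, Row's expected payoff is (1/3)·1 + (1/3)·4 + (1/3)·(-1) = 4/3.
Column minimizes Row's payoff; the smallest is -2/3, so the best response is Center.

Center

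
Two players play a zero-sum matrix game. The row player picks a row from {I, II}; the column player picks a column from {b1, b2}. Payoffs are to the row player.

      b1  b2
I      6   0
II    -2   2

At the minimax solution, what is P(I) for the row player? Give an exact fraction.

Row minima: I → 0, II → -2; maximin = 0.
Column maxima: b1 → 6, b2 → 2; minimax = 2.
0 ≠ 2, so there is no saddle point; optimal play is mixed.
Let the row player play I with probability p. Expected payoff against b1: 6p + (-2)(1−p) = 8p − 2; against b2: 0p + 2(1−p) = −2p + 2.
Setting these equal: 8p − 2 = −2p + 2 ⇒ 10p = 4 ⇒ p = 2/5, and the value is (8)·(2/5) − 2 = 6/5.
For the column player: with q = P(b1), equating I's and II's payoffs gives 6q = −4q + 2 ⇒ q = 1/5.

2/5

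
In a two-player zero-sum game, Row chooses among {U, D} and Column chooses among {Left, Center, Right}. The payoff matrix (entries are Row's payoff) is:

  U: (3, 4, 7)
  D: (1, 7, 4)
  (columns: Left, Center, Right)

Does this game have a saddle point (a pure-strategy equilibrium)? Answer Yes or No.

Yes

Row minima: U → 3, D → 1; maximin = 3.
Column maxima: Left → 3, Center → 7, Right → 7; minimax = 3.
maximin = minimax = 3, so a saddle point exists.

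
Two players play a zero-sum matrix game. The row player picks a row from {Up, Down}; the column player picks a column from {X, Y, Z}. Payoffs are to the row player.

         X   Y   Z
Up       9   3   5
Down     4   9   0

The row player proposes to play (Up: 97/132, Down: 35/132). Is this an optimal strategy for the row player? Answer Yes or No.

Against X this mix gives (97/132)·9 + (35/132)·4 = 1013/132.
Against Y this mix gives (97/132)·3 + (35/132)·9 = 101/22.
Against Z this mix gives (97/132)·5 + (35/132)·0 = 485/132.
The column player will play Z, holding the row player to 485/132. Shifting weight toward the row that does better against Z would raise this floor (the equalizing mix achieves 45/11 against both Z and Y), so the proposed strategy is not optimal.

No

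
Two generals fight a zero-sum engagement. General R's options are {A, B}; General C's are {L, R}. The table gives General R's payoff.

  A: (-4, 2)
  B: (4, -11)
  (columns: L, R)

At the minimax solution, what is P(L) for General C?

13/21

Row minima: A → -4, B → -11; maximin = -4.
Column maxima: L → 4, R → 2; minimax = 2.
-4 ≠ 2, so there is no saddle point; optimal play is mixed.
Let General R play A with probability p. Expected payoff against L: (-4)p + 4(1−p) = −8p + 4; against R: 2p + (-11)(1−p) = 13p − 11.
Setting these equal: −8p + 4 = 13p − 11 ⇒ −21p = -15 ⇒ p = 5/7, and the value is (-8)·(5/7) + 4 = -12/7.
For General C: with q = P(L), equating A's and B's payoffs gives −6q + 2 = 15q − 11 ⇒ q = 13/21.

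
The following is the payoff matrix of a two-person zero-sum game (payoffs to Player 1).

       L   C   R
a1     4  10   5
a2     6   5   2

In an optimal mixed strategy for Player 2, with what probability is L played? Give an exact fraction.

Row minima: a1 → 4, a2 → 2; maximin = 4.
Column maxima: L → 6, C → 10, R → 5; minimax = 5.
4 ≠ 5, so there is no saddle point; optimal play is mixed.
C is strictly dominated by R (it gives Player 1 strictly more in every row), so Player 2 never plays it.
On the remaining 2×2 (a1, a2 vs L, R):
Let Player 1 play a1 with probability p. Expected payoff against L: 4p + 6(1−p) = −2p + 6; against R: 5p + 2(1−p) = 3p + 2.
Setting these equal: −2p + 6 = 3p + 2 ⇒ −5p = -4 ⇒ p = 4/5, and the value is (-2)·(4/5) + 6 = 22/5.
For Player 2: with q = P(L), equating a1's and a2's payoffs gives −q + 5 = 4q + 2 ⇒ q = 3/5.

3/5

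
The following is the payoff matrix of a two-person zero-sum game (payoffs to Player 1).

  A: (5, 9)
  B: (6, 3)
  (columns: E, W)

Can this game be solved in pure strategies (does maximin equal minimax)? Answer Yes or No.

No

Row minima: A → 5, B → 3; maximin = 5.
Column maxima: E → 6, W → 9; minimax = 6.
5 ≠ 6, so no pure-strategy equilibrium exists.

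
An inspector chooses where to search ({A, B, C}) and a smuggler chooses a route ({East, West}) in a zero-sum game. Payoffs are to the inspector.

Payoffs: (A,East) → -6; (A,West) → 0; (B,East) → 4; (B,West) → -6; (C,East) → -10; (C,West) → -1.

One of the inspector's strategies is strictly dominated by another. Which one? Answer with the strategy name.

A gives a strictly higher payoff than C against every column: -6 > -10, 0 > -1.
So C is strictly dominated and the inspector never plays it.

C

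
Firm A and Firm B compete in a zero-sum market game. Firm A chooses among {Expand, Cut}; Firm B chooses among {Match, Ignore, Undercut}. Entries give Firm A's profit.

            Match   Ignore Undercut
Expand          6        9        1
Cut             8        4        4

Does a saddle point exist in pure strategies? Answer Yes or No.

Row minima: Expand → 1, Cut → 4; maximin = 4.
Column maxima: Match → 8, Ignore → 9, Undercut → 4; minimax = 4.
maximin = minimax = 4, so a saddle point exists.

Yes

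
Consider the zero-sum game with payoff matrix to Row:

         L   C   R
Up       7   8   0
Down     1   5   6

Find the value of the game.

7/2

Row minima: Up → 0, Down → 1; maximin = 1.
Column maxima: L → 7, C → 8, R → 6; minimax = 6.
1 ≠ 6, so there is no saddle point; optimal play is mixed.
C is strictly dominated by L (it gives Row strictly more in every row), so Column never plays it.
On the remaining 2×2 (Up, Down vs L, R):
Let Row play Up with probability p. Expected payoff against L: 7p + 1(1−p) = 6p + 1; against R: 0p + 6(1−p) = −6p + 6.
Setting these equal: 6p + 1 = −6p + 6 ⇒ 12p = 5 ⇒ p = 5/12, and the value is (6)·(5/12) + 1 = 7/2.
For Column: with q = P(L), equating Up's and Down's payoffs gives 7q = −5q + 6 ⇒ q = 1/2.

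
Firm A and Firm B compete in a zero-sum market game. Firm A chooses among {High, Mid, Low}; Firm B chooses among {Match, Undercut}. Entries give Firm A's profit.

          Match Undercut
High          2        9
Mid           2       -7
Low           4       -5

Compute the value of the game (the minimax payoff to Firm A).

Row minima: High → 2, Mid → -7, Low → -5; maximin = 2.
Column maxima: Match → 4, Undercut → 9; minimax = 4.
2 ≠ 4, so there is no saddle point; optimal play is mixed.
Mid is strictly dominated by Low, so Firm A never plays it.
On the remaining 2×2 (High, Low vs Match, Undercut):
Let Firm A play High with probability p. Expected payoff against Match: 2p + 4(1−p) = −2p + 4; against Undercut: 9p + (-5)(1−p) = 14p − 5.
Setting these equal: −2p + 4 = 14p − 5 ⇒ −16p = -9 ⇒ p = 9/16, and the value is (-2)·(9/16) + 4 = 23/8.
For Firm B: with q = P(Match), equating High's and Low's payoffs gives −7q + 9 = 9q − 5 ⇒ q = 7/8.

23/8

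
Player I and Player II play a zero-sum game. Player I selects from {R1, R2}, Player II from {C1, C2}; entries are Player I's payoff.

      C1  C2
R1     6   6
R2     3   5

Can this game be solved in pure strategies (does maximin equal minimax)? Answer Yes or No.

Yes

Row minima: R1 → 6, R2 → 3; maximin = 6.
Column maxima: C1 → 6, C2 → 6; minimax = 6.
maximin = minimax = 6, so a saddle point exists.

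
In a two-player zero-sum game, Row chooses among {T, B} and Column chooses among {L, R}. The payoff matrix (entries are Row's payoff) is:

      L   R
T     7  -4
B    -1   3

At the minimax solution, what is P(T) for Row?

4/15

Row minima: T → -4, B → -1; maximin = -1.
Column maxima: L → 7, R → 3; minimax = 3.
-1 ≠ 3, so there is no saddle point; optimal play is mixed.
Let Row play T with probability p. Expected payoff against L: 7p + (-1)(1−p) = 8p − 1; against R: (-4)p + 3(1−p) = −7p + 3.
Setting these equal: 8p − 1 = −7p + 3 ⇒ 15p = 4 ⇒ p = 4/15, and the value is (8)·(4/15) − 1 = 17/15.
For Column: with q = P(L), equating T's and B's payoffs gives 11q − 4 = −4q + 3 ⇒ q = 7/15.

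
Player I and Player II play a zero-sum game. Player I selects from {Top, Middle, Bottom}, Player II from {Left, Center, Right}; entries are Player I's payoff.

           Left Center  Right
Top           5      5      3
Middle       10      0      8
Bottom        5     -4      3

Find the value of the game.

4

Row minima: Top → 3, Middle → 0, Bottom → -4; maximin = 3.
Column maxima: Left → 10, Center → 5, Right → 8; minimax = 5.
3 ≠ 5, so there is no saddle point; optimal play is mixed.
Bottom is strictly dominated by Middle, so Player I never plays it.
Left is strictly dominated by Right (it gives Player I strictly more in every row), so Player II never plays it.
On the remaining 2×2 (Top, Middle vs Center, Right):
Let Player I play Top with probability p. Expected payoff against Center: 5p + 0(1−p) = 5p; against Right: 3p + 8(1−p) = −5p + 8.
Setting these equal: 5p = −5p + 8 ⇒ 10p = 8 ⇒ p = 4/5, and the value is (5)·(4/5) = 4.
For Player II: with q = P(Center), equating Top's and Middle's payoffs gives 2q + 3 = −8q + 8 ⇒ q = 1/2.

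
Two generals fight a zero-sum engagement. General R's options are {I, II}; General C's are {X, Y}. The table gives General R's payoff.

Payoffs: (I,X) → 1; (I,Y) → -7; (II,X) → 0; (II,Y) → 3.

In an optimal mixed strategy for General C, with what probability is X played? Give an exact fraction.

Row minima: I → -7, II → 0; maximin = 0.
Column maxima: X → 1, Y → 3; minimax = 1.
0 ≠ 1, so there is no saddle point; optimal play is mixed.
Let General R play I with probability p. Expected payoff against X: 1p + 0(1−p) = p; against Y: (-7)p + 3(1−p) = −10p + 3.
Setting these equal: p = −10p + 3 ⇒ 11p = 3 ⇒ p = 3/11, and the value is (1)·(3/11) = 3/11.
For General C: with q = P(X), equating I's and II's payoffs gives 8q − 7 = −3q + 3 ⇒ q = 10/11.

10/11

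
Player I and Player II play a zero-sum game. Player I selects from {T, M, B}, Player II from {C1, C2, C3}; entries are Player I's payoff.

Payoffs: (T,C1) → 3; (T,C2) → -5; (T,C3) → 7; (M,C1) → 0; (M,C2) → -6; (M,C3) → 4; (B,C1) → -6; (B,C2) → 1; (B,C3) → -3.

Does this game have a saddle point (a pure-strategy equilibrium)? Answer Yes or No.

Row minima: T → -5, M → -6, B → -6; maximin = -5.
Column maxima: C1 → 3, C2 → 1, C3 → 7; minimax = 1.
-5 ≠ 1, so no pure-strategy equilibrium exists.

No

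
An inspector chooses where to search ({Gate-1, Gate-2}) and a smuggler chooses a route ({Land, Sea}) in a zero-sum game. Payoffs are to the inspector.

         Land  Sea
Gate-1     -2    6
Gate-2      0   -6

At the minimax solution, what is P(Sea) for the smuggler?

Row minima: Gate-1 → -2, Gate-2 → -6; maximin = -2.
Column maxima: Land → 0, Sea → 6; minimax = 0.
-2 ≠ 0, so there is no saddle point; optimal play is mixed.
Let the inspector play Gate-1 with probability p. Expected payoff against Land: (-2)p + 0(1−p) = −2p; against Sea: 6p + (-6)(1−p) = 12p − 6.
Setting these equal: −2p = 12p − 6 ⇒ −14p = -6 ⇒ p = 3/7, and the value is (-2)·(3/7) = -6/7.
For the smuggler: with q = P(Land), equating Gate-1's and Gate-2's payoffs gives −8q + 6 = 6q − 6 ⇒ q = 6/7.

1/7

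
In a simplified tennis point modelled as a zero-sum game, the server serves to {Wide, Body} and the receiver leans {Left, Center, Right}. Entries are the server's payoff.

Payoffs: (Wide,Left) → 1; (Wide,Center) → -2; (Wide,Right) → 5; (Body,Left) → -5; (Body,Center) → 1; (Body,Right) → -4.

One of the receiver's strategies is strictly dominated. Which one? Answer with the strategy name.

Right

Left holds the server's payoff strictly below Right in every row: 1 < 5, -5 < -4.
So Right is strictly dominated for the receiver.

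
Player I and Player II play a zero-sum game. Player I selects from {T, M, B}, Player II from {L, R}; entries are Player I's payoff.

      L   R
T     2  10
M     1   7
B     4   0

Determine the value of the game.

Row minima: T → 2, M → 1, B → 0; maximin = 2.
Column maxima: L → 4, R → 10; minimax = 4.
2 ≠ 4, so there is no saddle point; optimal play is mixed.
M is strictly dominated by T, so Player I never plays it.
On the remaining 2×2 (T, B vs L, R):
Let Player I play T with probability p. Expected payoff against L: 2p + 4(1−p) = −2p + 4; against R: 10p + 0(1−p) = 10p.
Setting these equal: −2p + 4 = 10p ⇒ −12p = -4 ⇒ p = 1/3, and the value is (-2)·(1/3) + 4 = 10/3.
For Player II: with q = P(L), equating T's and B's payoffs gives −8q + 10 = 4q ⇒ q = 5/6.

10/3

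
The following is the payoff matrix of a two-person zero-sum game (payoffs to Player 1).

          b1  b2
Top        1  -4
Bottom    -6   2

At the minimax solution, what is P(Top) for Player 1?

8/13

Row minima: Top → -4, Bottom → -6; maximin = -4.
Column maxima: b1 → 1, b2 → 2; minimax = 1.
-4 ≠ 1, so there is no saddle point; optimal play is mixed.
Let Player 1 play Top with probability p. Expected payoff against b1: 1p + (-6)(1−p) = 7p − 6; against b2: (-4)p + 2(1−p) = −6p + 2.
Setting these equal: 7p − 6 = −6p + 2 ⇒ 13p = 8 ⇒ p = 8/13, and the value is (7)·(8/13) − 6 = -22/13.
For Player 2: with q = P(b1), equating Top's and Bottom's payoffs gives 5q − 4 = −8q + 2 ⇒ q = 6/13.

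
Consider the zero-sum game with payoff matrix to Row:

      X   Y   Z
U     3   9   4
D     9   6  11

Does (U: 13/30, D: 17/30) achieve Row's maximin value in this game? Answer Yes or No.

Against X this mix gives (13/30)·3 + (17/30)·9 = 32/5.
Against Y this mix gives (13/30)·9 + (17/30)·6 = 73/10.
Against Z this mix gives (13/30)·4 + (17/30)·11 = 239/30.
Column will play X, holding Row to 32/5. Shifting weight toward the row that does better against X would raise this floor (the equalizing mix achieves 7 against both X and Y), so the proposed strategy is not optimal.

No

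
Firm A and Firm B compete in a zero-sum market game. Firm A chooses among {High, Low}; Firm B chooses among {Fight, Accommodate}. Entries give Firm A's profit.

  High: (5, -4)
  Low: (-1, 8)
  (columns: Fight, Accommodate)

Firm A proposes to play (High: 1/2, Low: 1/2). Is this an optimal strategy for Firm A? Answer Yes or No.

Yes

Against Fight this mix gives (1/2)·5 + (1/2)·(-1) = 2.
Against Accommodate this mix gives (1/2)·(-4) + (1/2)·8 = 2.
All of Firm B's active replies (Fight, Accommodate) yield 2, and no column does worse for Firm A. The mix makes Firm B indifferent and guarantees 2, so it is optimal.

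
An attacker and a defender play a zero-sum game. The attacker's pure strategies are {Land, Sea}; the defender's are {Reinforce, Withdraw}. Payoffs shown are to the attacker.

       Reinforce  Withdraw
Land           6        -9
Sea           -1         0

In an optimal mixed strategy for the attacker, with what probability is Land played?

1/16

Row minima: Land → -9, Sea → -1; maximin = -1.
Column maxima: Reinforce → 6, Withdraw → 0; minimax = 0.
-1 ≠ 0, so there is no saddle point; optimal play is mixed.
Let the attacker play Land with probability p. Expected payoff against Reinforce: 6p + (-1)(1−p) = 7p − 1; against Withdraw: (-9)p + 0(1−p) = −9p.
Setting these equal: 7p − 1 = −9p ⇒ 16p = 1 ⇒ p = 1/16, and the value is (7)·(1/16) − 1 = -9/16.
For the defender: with q = P(Reinforce), equating Land's and Sea's payoffs gives 15q − 9 = −q ⇒ q = 9/16.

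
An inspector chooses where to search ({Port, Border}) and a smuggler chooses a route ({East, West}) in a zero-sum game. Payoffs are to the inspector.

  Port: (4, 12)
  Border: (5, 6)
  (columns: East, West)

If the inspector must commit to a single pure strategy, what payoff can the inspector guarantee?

Row minima: Port → 4, Border → 5.
The best of these is 5.

5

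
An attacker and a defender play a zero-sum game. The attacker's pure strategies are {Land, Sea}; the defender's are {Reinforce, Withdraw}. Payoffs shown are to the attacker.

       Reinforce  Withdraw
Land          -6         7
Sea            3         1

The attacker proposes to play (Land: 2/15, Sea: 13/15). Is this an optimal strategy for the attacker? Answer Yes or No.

Against Reinforce this mix gives (2/15)·(-6) + (13/15)·3 = 9/5.
Against Withdraw this mix gives (2/15)·7 + (13/15)·1 = 9/5.
All of the defender's active replies (Reinforce, Withdraw) yield 9/5, and no column does worse for the attacker. The mix makes the defender indifferent and guarantees 9/5, so it is optimal.

Yes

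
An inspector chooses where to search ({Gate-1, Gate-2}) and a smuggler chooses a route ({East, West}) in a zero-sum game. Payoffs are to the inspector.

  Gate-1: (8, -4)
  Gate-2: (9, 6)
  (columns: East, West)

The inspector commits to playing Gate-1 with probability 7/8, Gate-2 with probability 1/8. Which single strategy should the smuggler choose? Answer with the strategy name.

West

If the smuggler plays East, the inspector's expected payoff is (7/8)·8 + (1/8)·9 = 65/8.
If the smuggler plays West, the inspector's expected payoff is (7/8)·(-4) + (1/8)·6 = -11/4.
The smuggler minimizes the inspector's payoff; the smallest is -11/4, so the best response is West.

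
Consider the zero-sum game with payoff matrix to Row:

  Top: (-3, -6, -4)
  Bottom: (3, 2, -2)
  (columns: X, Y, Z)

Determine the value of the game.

Row minima: Top → -6, Bottom → -2; maximin = -2.
Column maxima: X → 3, Y → 2, Z → -2; minimax = -2.
Since maximin = minimax = -2, there is a saddle point and the value is -2.

-2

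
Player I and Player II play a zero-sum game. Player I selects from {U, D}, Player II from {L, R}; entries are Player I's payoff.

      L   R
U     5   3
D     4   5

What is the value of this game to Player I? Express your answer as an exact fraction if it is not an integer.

Row minima: U → 3, D → 4; maximin = 4.
Column maxima: L → 5, R → 5; minimax = 5.
4 ≠ 5, so there is no saddle point; optimal play is mixed.
Let Player I play U with probability p. Expected payoff against L: 5p + 4(1−p) = p + 4; against R: 3p + 5(1−p) = −2p + 5.
Setting these equal: p + 4 = −2p + 5 ⇒ 3p = 1 ⇒ p = 1/3, and the value is (1)·(1/3) + 4 = 13/3.
For Player II: with q = P(L), equating U's and D's payoffs gives 2q + 3 = −q + 5 ⇒ q = 2/3.

13/3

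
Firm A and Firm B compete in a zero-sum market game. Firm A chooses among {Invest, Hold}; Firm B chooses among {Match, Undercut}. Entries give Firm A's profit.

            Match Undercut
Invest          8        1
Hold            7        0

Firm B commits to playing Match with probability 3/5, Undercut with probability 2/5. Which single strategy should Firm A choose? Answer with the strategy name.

Invest

Expected payoff of Invest: (3/5)·8 + (2/5)·1 = 26/5.
Expected payoff of Hold: (3/5)·7 + (2/5)·0 = 21/5.
The largest is 26/5, so Firm A's best response is Invest.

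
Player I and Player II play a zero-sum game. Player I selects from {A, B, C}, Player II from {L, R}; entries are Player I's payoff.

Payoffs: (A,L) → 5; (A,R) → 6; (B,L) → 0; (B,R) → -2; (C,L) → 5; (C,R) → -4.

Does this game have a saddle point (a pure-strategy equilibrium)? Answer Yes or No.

Yes

Row minima: A → 5, B → -2, C → -4; maximin = 5.
Column maxima: L → 5, R → 6; minimax = 5.
maximin = minimax = 5, so a saddle point exists.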